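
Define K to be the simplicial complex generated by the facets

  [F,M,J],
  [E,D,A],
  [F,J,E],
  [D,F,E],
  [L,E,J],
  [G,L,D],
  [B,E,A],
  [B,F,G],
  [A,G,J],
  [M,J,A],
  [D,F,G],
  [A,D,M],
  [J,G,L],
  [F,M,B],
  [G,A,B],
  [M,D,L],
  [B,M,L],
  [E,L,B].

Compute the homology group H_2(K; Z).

H_2 ≅ Z.

Fix the vertex order A < B < D < E < F < G < J < L < M and write every simplex with vertices in increasing order. Then dim K = 2 and the simplices of K are:

  0-simplices (9): A, B, D, E, F, G, J, L, M
  1-simplices (27): AB, AD, AE, AG, AJ, AM, BE, BF, BG, BL, BM, DE, DF, DG, DL, DM, EF, EJ, EL, FG, FJ, FM, GJ, GL, JL, JM, LM
  2-simplices (18): ABE, ABG, ADE, ADM, AGJ, AJM, BEL, BFG, BFM, BLM, DEF, DFG, DGL, DLM, EFJ, EJL, FJM, GJL

so the chain groups are C_0 ≅ Z^9, C_1 ≅ Z^27, C_2 ≅ Z^18.

The boundary map ∂_1: C_1 → C_0 maps an edge to its endpoints' difference, ∂[p,q] = q − p.
The 9×27 boundary matrix has rank 8 and Smith normal form diag(1,1,1,1,1,1,1,1).

Boundary ∂_2: C_2 → C_1 maps a triangle to the signed sum of its edges. For instance
  ∂BFG = FG − BG + BF,
  ∂ADM = DM − AM + AD.
The 27×18 boundary matrix has rank 17 and Smith normal form diag(1,1,1,1,1,1,1,1,1,1,1,1,1,1,1,1,1).

Computing H_k = (kernel of ∂_k) / (image of ∂_{k+1}):

  H_2: rank ker ∂_2 − rank ∂_3 = (18 − 17) − 0 = 1, and there is no ∂_3, so H_2 ≅ Z.

(K is a triangulation of the torus T^2.)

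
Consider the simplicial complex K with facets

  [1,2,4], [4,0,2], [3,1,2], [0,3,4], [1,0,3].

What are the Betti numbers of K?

Order the vertices as 0 < 1 < 2 < 3 < 4. Listing each simplex with vertices in this order, K has dimension 2 with simplices:

  0-simplices (5): [0], [1], [2], [3], [4]
  1-simplices (10): [0,1], [0,2], [0,3], [0,4], [1,2], [1,3], [1,4], [2,3], [2,4], [3,4]
  2-simplices (5): [0,1,3], [0,2,4], [0,3,4], [1,2,3], [1,2,4]

giving chain groups C_0 ≅ Z^5, C_1 ≅ Z^10, C_2 ≅ Z^5.

The boundary map ∂_1: C_1 → C_0 maps an edge to its endpoints' difference, ∂[p,q] = q − p. For instance
  ∂[3,4] = [4] − [3].
As a 5×10 matrix over Z this has rank 4, with invariant factors (1,1,1,1).

Boundary ∂_2: C_2 → C_1 acts by ∂[p,q,r] = [q,r] − [p,r] + [p,q]. For instance
  ∂[0,2,4] = [2,4] − [0,4] + [0,2],
  ∂[1,2,4] = [2,4] − [1,4] + [1,2].
The 10×5 boundary matrix has rank 5 and Smith normal form diag(1,1,1,1,1).

Now H_k = ker ∂_k / im ∂_{k+1}, so:

  H_0: rank C_0 − rank ∂_1 = 5 − 4 = 1, and the invariant factors of ∂_1 are all 1, so H_0 = Z.
  H_1: rank ker ∂_1 − rank ∂_2 = (10 − 4) − 5 = 1, and the invariant factors of ∂_2 are all 1, so H_1 = Z.
  H_2: rank ker ∂_2 − rank ∂_3 = (5 − 5) − 0 = 0, and there is no ∂_3, so H_2 = 0.

As a check, the Euler characteristic is 5 − 10 + 5 = 0, which agrees with 1 − 1 + 0 = 0.

Hence the Betti numbers are b_0 = 1, b_1 = 1, b_2 = 0.

b_0 = 1, b_1 = 1, b_2 = 0.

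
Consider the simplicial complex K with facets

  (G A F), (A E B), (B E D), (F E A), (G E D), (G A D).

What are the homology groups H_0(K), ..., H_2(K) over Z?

H_0 ≅ Z,  H_1 ≅ Z,  H_2 = 0.

Order the vertices as A < B < D < E < F < G. Listing each simplex with vertices in this order, K has dimension 2 with simplices:

  0-simplices (6): A, B, D, E, F, G
  1-simplices (12): AB, AD, AE, AF, AG, BD, BE, DE, DG, EF, EG, FG
  2-simplices (6): ABE, ADG, AEF, AFG, BDE, DEG

Hence C_0 ≅ Z^6, C_1 ≅ Z^12, C_2 ≅ Z^6.

The boundary map ∂_1: C_1 → C_0 is given by ∂[p,q] = [q] − [p]. For instance
  ∂DE = E − D.
The resulting 6×12 matrix has rank 5, and its Smith normal form has invariant factors (1,1,1,1,1).

The boundary map ∂_2: C_2 → C_1 sends each 2-simplex [p,q,r] to [q,r] − [p,r] + [p,q]. For instance
  ∂BDE = DE − BE + BD,
  ∂DEG = EG − DG + DE.
As a 12×6 matrix over Z this has rank 6, with invariant factors (1,1,1,1,1,1).

From H_k ≅ ker(∂_k) / im(∂_{k+1}) we obtain:

  H_0: rank C_0 − rank ∂_1 = 6 − 5 = 1, and the invariant factors of ∂_1 are all 1, so H_0 ≅ Z.
  H_1: rank ker ∂_1 − rank ∂_2 = (12 − 5) − 6 = 1, and the invariant factors of ∂_2 are all 1, so H_1 ≅ Z.
  H_2: rank ker ∂_2 − rank ∂_3 = (6 − 6) − 0 = 0, and there is no ∂_3, so H_2 ≅ 0.

As a check, the Euler characteristic is 6 − 12 + 6 = 0, which agrees with 1 − 1 + 0 = 0.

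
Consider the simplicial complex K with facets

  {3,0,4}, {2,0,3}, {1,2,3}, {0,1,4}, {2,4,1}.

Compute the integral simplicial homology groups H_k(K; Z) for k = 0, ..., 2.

H_0 = Z,  H_1 = Z,  H_2 = 0.

Fix the vertex order 0 < 1 < 2 < 3 < 4 and write every simplex with vertices in increasing order. Then dim K = 2 and the simplices of K are:

  0-simplices (5): [0], [1], [2], [3], [4]
  1-simplices (10): [0,1], [0,2], [0,3], [0,4], [1,2], [1,3], [1,4], [2,3], [2,4], [3,4]
  2-simplices (5): [0,1,4], [0,2,3], [0,3,4], [1,2,3], [1,2,4]

Hence C_0 ≅ Z^5, C_1 ≅ Z^10, C_2 ≅ Z^5.

The boundary map ∂_1: C_1 → C_0 maps an edge to its endpoints' difference, ∂[p,q] = q − p. For instance
  ∂[0,3] = [3] − [0].
The resulting 5×10 matrix has rank 4, and its Smith normal form has invariant factors (1,1,1,1).

Boundary ∂_2: C_2 → C_1 sends each 2-simplex [p,q,r] to [q,r] − [p,r] + [p,q]. For instance
  ∂[1,2,3] = [2,3] − [1,3] + [1,2],
  ∂[0,3,4] = [3,4] − [0,4] + [0,3].
This gives a 10×5 integer matrix of rank 5; reducing to Smith normal form yields diagonal entries (1,1,1,1,1).

Reading off H_k = ker ∂_k / im ∂_{k+1}:

  H_0: rank C_0 − rank ∂_1 = 5 − 4 = 1, and the invariant factors of ∂_1 are all 1, so H_0 ≅ Z.
  H_1: rank ker ∂_1 − rank ∂_2 = (10 − 4) − 5 = 1, and the invariant factors of ∂_2 are all 1, so H_1 ≅ Z.
  H_2: rank ker ∂_2 − rank ∂_3 = (5 − 5) − 0 = 0, and there is no ∂_3, so H_2 ≅ 0.

As a check, the Euler characteristic is 5 − 10 + 5 = 0, which agrees with 1 − 1 + 0 = 0.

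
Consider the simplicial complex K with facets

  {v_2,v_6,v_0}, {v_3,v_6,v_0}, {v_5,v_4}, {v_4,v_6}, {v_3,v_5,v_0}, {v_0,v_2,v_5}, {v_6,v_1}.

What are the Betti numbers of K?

b_0 = 1, b_1 = 1, b_2 = 0.

Take the total order v_0 < v_1 < v_2 < v_3 < v_4 < v_5 < v_6 on the vertex set. Then K (dimension 2) consists of the simplices:

  0-simplices (7): [v_0], [v_1], [v_2], [v_3], [v_4], [v_5], [v_6]
  1-simplices (11): [v_0,v_2], [v_0,v_3], [v_0,v_5], [v_0,v_6], [v_1,v_6], [v_2,v_5], [v_2,v_6], [v_3,v_5], [v_3,v_6], [v_4,v_5], [v_4,v_6]
  2-simplices (4): [v_0,v_2,v_5], [v_0,v_2,v_6], [v_0,v_3,v_5], [v_0,v_3,v_6]

so the chain groups are C_0 ≅ Z^7, C_1 ≅ Z^11, C_2 ≅ Z^4.

Boundary ∂_1: C_1 → C_0 sends each edge [p,q] (with p < q) to q − p.
As a 7×11 matrix over Z this has rank 6, with invariant factors (1,1,1,1,1,1).

∂_2: C_2 → C_1 sends each 2-simplex [p,q,r] to [q,r] − [p,r] + [p,q]. For instance
  ∂[v_0,v_2,v_6] = [v_2,v_6] − [v_0,v_6] + [v_0,v_2],
  ∂[v_0,v_3,v_5] = [v_3,v_5] − [v_0,v_5] + [v_0,v_3].
As a 11×4 matrix over Z this has rank 4, with invariant factors (1,1,1,1).

Computing H_k = (kernel of ∂_k) / (image of ∂_{k+1}):

  H_0: rank C_0 − rank ∂_1 = 7 − 6 = 1, and the invariant factors of ∂_1 are all 1, so H_0 = Z.
  H_1: rank ker ∂_1 − rank ∂_2 = (11 − 6) − 4 = 1, and the invariant factors of ∂_2 are all 1, so H_1 = Z.
  H_2: rank ker ∂_2 − rank ∂_3 = (4 − 4) − 0 = 0, and there is no ∂_3, so H_2 = 0.

As a check, the Euler characteristic is 7 − 11 + 4 = 0, which agrees with 1 − 1 + 0 = 0.

Hence the Betti numbers are b_0 = 1, b_1 = 1, b_2 = 0.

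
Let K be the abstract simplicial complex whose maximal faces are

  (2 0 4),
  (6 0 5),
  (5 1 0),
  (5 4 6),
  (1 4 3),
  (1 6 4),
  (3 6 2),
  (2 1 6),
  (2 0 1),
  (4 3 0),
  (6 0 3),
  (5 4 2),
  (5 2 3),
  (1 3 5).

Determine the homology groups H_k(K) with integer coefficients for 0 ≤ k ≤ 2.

H_0 ≅ Z,  H_1 ≅ Z^2,  H_2 ≅ Z.

Take the total order 0 < 1 < 2 < 3 < 4 < 5 < 6 on the vertex set. Then K (dimension 2) consists of the simplices:

  0-simplices (7): [0], [1], [2], [3], [4], [5], [6]
  1-simplices (21): [0,1], [0,2], [0,3], [0,4], [0,5], [0,6], [1,2], [1,3], [1,4], [1,5], [1,6], [2,3], [2,4], [2,5], [2,6], [3,4], [3,5], [3,6], [4,5], [4,6], [5,6]
  2-simplices (14): [0,1,2], [0,1,5], [0,2,4], [0,3,4], [0,3,6], [0,5,6], [1,2,6], [1,3,4], [1,3,5], [1,4,6], [2,3,5], [2,3,6], [2,4,5], [4,5,6]

Hence C_0 ≅ Z^7, C_1 ≅ Z^21, C_2 ≅ Z^14.

The boundary map ∂_1: C_1 → C_0 sends each edge [p,q] (with p < q) to q − p. For instance
  ∂[0,2] = [2] − [0].
The 7×21 boundary matrix has rank 6 and Smith normal form diag(1,1,1,1,1,1).

The boundary map ∂_2: C_2 → C_1 sends each 2-simplex [p,q,r] to [q,r] − [p,r] + [p,q]. For instance
  ∂[4,5,6] = [5,6] − [4,6] + [4,5],
  ∂[2,4,5] = [4,5] − [2,5] + [2,4].
This gives a 21×14 integer matrix of rank 13; reducing to Smith normal form yields diagonal entries (1,1,1,1,1,1,1,1,1,1,1,1,1).

Now H_k = ker ∂_k / im ∂_{k+1}, so:

  H_0: rank C_0 − rank ∂_1 = 7 − 6 = 1, and the invariant factors of ∂_1 are all 1, so H_0 ≅ Z.
  H_1: rank ker ∂_1 − rank ∂_2 = (21 − 6) − 13 = 2, and the invariant factors of ∂_2 are all 1, so H_1 ≅ Z^2.
  H_2: rank ker ∂_2 − rank ∂_3 = (14 − 13) − 0 = 1, and there is no ∂_3, so H_2 ≅ Z.

(K is a triangulation of the torus T^2.)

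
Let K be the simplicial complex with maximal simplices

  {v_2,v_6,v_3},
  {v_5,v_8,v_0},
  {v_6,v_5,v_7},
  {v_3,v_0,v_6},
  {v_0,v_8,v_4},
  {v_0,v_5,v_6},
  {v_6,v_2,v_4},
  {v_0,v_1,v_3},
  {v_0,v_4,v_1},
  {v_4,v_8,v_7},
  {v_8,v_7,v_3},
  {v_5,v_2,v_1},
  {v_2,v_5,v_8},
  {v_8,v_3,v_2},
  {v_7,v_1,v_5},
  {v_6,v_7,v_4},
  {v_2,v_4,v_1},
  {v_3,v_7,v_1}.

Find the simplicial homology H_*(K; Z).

H_0 = Z,  H_1 = Z^2,  H_2 = Z.

Fix the vertex order v_0 < v_1 < v_2 < v_3 < v_4 < v_5 < v_6 < v_7 < v_8 and write every simplex with vertices in increasing order. Then dim K = 2 and the simplices of K are:

  0-simplices (9): [v_0], [v_1], [v_2], [v_3], [v_4], [v_5], [v_6], [v_7], [v_8]
  1-simplices (27): (27 of them)
  2-simplices (18): (18 of them)

Hence C_0 ≅ Z^9, C_1 ≅ Z^27, C_2 ≅ Z^18.

Boundary ∂_1: C_1 → C_0 is given by ∂[p,q] = [q] − [p]. For instance
  ∂[v_2,v_6] = [v_6] − [v_2].
As a 9×27 matrix over Z this has rank 8, with invariant factors (1,1,1,1,1,1,1,1).

∂_2: C_2 → C_1 sends each 2-simplex [p,q,r] to [q,r] − [p,r] + [p,q]. For instance
  ∂[v_2,v_3,v_6] = [v_3,v_6] − [v_2,v_6] + [v_2,v_3],
  ∂[v_2,v_5,v_8] = [v_5,v_8] − [v_2,v_8] + [v_2,v_5].
The resulting 27×18 matrix has rank 17, and its Smith normal form has invariant factors (1,1,1,1,1,1,1,1,1,1,1,1,1,1,1,1,1).

Reading off H_k = ker ∂_k / im ∂_{k+1}:

  H_0: rank C_0 − rank ∂_1 = 9 − 8 = 1, and the invariant factors of ∂_1 are all 1, so H_0 = Z.
  H_1: rank ker ∂_1 − rank ∂_2 = (27 − 8) − 17 = 2, and the invariant factors of ∂_2 are all 1, so H_1 = Z^2.
  H_2: rank ker ∂_2 − rank ∂_3 = (18 − 17) − 0 = 1, and there is no ∂_3, so H_2 = Z.

(K is a triangulation of the torus T^2.)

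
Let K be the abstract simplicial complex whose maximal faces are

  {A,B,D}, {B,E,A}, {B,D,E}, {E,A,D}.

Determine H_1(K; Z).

Order the vertices as A < B < D < E. Listing each simplex with vertices in this order, K has dimension 2 with simplices:

  0-simplices (4): A, B, D, E
  1-simplices (6): AB, AD, AE, BD, BE, DE
  2-simplices (4): ABD, ABE, ADE, BDE

giving chain groups C_0 ≅ Z^4, C_1 ≅ Z^6, C_2 ≅ Z^4.

The boundary map ∂_1: C_1 → C_0 is given by ∂[p,q] = [q] − [p]. For instance
  ∂BE = E − B.
The resulting 4×6 matrix has rank 3, and its Smith normal form has invariant factors (1,1,1).

The boundary map ∂_2: C_2 → C_1 sends each 2-simplex [p,q,r] to [q,r] − [p,r] + [p,q]. For instance
  ∂ABD = BD − AD + AB,
  ∂BDE = DE − BE + BD.
The 6×4 boundary matrix has rank 3 and Smith normal form diag(1,1,1).

Computing H_k = (kernel of ∂_k) / (image of ∂_{k+1}):

  H_1: rank ker ∂_1 − rank ∂_2 = (6 − 3) − 3 = 0, and the invariant factors of ∂_2 are all 1, so H_1 ≅ 0.

H_1 ≅ 0.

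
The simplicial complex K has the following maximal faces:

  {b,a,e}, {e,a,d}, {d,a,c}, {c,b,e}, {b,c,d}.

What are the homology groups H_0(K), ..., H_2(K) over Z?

H_0 = Z,  H_1 = Z,  H_2 = 0.

We work with the vertex ordering a < b < c < d < e. The simplices of K, each written with vertices in increasing order, are:

  0-simplices (5): a, b, c, d, e
  1-simplices (10): ab, ac, ad, ae, bc, bd, be, cd, ce, de
  2-simplices (5): abe, acd, ade, bcd, bce

so the chain groups are C_0 ≅ Z^5, C_1 ≅ Z^10, C_2 ≅ Z^5.

∂_1: C_1 → C_0 is given by ∂[p,q] = [q] − [p]. For instance
  ∂de = e − d.
This gives a 5×10 integer matrix of rank 4; reducing to Smith normal form yields diagonal entries (1,1,1,1).

Boundary ∂_2: C_2 → C_1 acts by ∂[p,q,r] = [q,r] − [p,r] + [p,q]. For instance
  ∂acd = cd − ad + ac,
  ∂abe = be − ae + ab.
As a 10×5 matrix over Z this has rank 5, with invariant factors (1,1,1,1,1).

Computing H_k = (kernel of ∂_k) / (image of ∂_{k+1}):

  H_0: rank C_0 − rank ∂_1 = 5 − 4 = 1, and the invariant factors of ∂_1 are all 1, so H_0 ≅ Z.
  H_1: rank ker ∂_1 − rank ∂_2 = (10 − 4) − 5 = 1, and the invariant factors of ∂_2 are all 1, so H_1 ≅ Z.
  H_2: rank ker ∂_2 − rank ∂_3 = (5 − 5) − 0 = 0, and there is no ∂_3, so H_2 ≅ 0.

(K is a triangulation of the Möbius band.)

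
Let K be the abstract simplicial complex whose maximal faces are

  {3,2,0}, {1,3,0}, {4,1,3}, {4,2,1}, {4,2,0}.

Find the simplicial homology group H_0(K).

H_0 ≅ Z.

Take the total order 0 < 1 < 2 < 3 < 4 on the vertex set. Then K (dimension 2) consists of the simplices:

  0-simplices (5): [0], [1], [2], [3], [4]
  1-simplices (10): [0,1], [0,2], [0,3], [0,4], [1,2], [1,3], [1,4], [2,3], [2,4], [3,4]
  2-simplices (5): [0,1,3], [0,2,3], [0,2,4], [1,2,4], [1,3,4]

so the chain groups are C_0 ≅ Z^5, C_1 ≅ Z^10, C_2 ≅ Z^5.

The boundary map ∂_1: C_1 → C_0 is given by ∂[p,q] = [q] − [p].
The 5×10 boundary matrix has rank 4 and Smith normal form diag(1,1,1,1).

∂_2: C_2 → C_1 acts by ∂[p,q,r] = [q,r] − [p,r] + [p,q]. For instance
  ∂[0,1,3] = [1,3] − [0,3] + [0,1],
  ∂[0,2,4] = [2,4] − [0,4] + [0,2].
This gives a 10×5 integer matrix of rank 5; reducing to Smith normal form yields diagonal entries (1,1,1,1,1).

Computing H_k = (kernel of ∂_k) / (image of ∂_{k+1}):

  H_0: rank C_0 − rank ∂_1 = 5 − 4 = 1, and the invariant factors of ∂_1 are all 1, so H_0 = Z.

(K is a triangulation of the Möbius band.)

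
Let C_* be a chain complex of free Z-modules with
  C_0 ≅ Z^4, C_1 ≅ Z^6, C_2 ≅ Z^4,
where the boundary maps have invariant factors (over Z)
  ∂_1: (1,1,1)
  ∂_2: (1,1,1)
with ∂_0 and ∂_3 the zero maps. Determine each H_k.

H_0 = Z,  H_1 = 0,  H_2 = Z.

H_0: b_0 = 4 − 0 − 3 = 1; torsion from ∂_1 factors > 1: none. So H_0 = Z.
H_1: b_1 = 6 − 3 − 3 = 0; torsion from ∂_2 factors > 1: none. So H_1 = 0.
H_2: b_2 = 4 − 3 − 0 = 1; torsion from ∂_3 factors > 1: none. So H_2 = Z.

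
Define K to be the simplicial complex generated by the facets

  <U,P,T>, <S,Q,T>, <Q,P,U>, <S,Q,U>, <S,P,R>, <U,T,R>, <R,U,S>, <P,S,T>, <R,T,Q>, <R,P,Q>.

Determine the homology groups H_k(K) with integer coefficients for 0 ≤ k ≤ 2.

H_0 ≅ Z,  H_1 ≅ Z/2,  H_2 = 0.

Take the total order P < Q < R < S < T < U on the vertex set. Then K (dimension 2) consists of the simplices:

  0-simplices (6): P, Q, R, S, T, U
  1-simplices (15): PQ, PR, PS, PT, PU, QR, QS, QT, QU, RS, RT, RU, ST, SU, TU
  2-simplices (10): PQR, PQU, PRS, PST, PTU, QRT, QST, QSU, RSU, RTU

giving chain groups C_0 ≅ Z^6, C_1 ≅ Z^15, C_2 ≅ Z^10.

Boundary ∂_1: C_1 → C_0 maps an edge to its endpoints' difference, ∂[p,q] = q − p. For instance
  ∂ST = T − S.
The 6×15 boundary matrix has rank 5 and Smith normal form diag(1,1,1,1,1).

∂_2: C_2 → C_1 sends each 2-simplex [p,q,r] to [q,r] − [p,r] + [p,q]. For instance
  ∂PTU = TU − PU + PT,
  ∂PQU = QU − PU + PQ.
The 15×10 boundary matrix has rank 10 and Smith normal form diag(1,1,1,1,1,1,1,1,1,2).

Reading off H_k = ker ∂_k / im ∂_{k+1}:

  H_0: rank C_0 − rank ∂_1 = 6 − 5 = 1, and the invariant factors of ∂_1 are all 1, so H_0 ≅ Z.
  H_1: rank ker ∂_1 − rank ∂_2 = (15 − 5) − 10 = 0, and ∂_2 has invariant factor 2 > 1, so H_1 ≅ Z/2.
  H_2: rank ker ∂_2 − rank ∂_3 = (10 − 10) − 0 = 0, and there is no ∂_3, so H_2 ≅ 0.

As a check, the Euler characteristic is 6 − 15 + 10 = 1, which agrees with 1 − 0 + 0 = 1.
(K is a triangulation of the real projective plane RP^2.)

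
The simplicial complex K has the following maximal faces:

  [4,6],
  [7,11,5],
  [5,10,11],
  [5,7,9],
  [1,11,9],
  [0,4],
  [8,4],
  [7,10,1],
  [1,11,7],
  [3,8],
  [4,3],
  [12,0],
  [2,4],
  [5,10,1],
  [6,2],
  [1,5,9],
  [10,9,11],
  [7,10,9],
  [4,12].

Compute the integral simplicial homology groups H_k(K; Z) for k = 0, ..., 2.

Take the total order 0 < 1 < 2 < 3 < 4 < 5 < 6 < 7 < 8 < 9 < 10 < 11 < 12 on the vertex set. Then K (dimension 2) consists of the simplices:

  0-simplices (13): [0], [1], [2], [3], [4], [5], [6], [7], [8], [9], [10], [11], [12]
  1-simplices (24): (24 of them)
  2-simplices (10): [1,5,9], [1,5,10], [1,7,10], [1,7,11], [1,9,11], [5,7,9], [5,7,11], [5,10,11], [7,9,10], [9,10,11]

Hence C_0 ≅ Z^13, C_1 ≅ Z^24, C_2 ≅ Z^10.

Boundary ∂_1: C_1 → C_0 maps an edge to its endpoints' difference, ∂[p,q] = q − p. For instance
  ∂[9,10] = [10] − [9].
The 13×24 boundary matrix has rank 11 and Smith normal form diag(1,1,1,1,1,1,1,1,1,1,1).

The boundary map ∂_2: C_2 → C_1 sends each 2-simplex [p,q,r] to [q,r] − [p,r] + [p,q]. For instance
  ∂[5,10,11] = [10,11] − [5,11] + [5,10],
  ∂[1,7,11] = [7,11] − [1,11] + [1,7].
The 24×10 boundary matrix has rank 10 and Smith normal form diag(1,1,1,1,1,1,1,1,1,2).

Reading off H_k = ker ∂_k / im ∂_{k+1}:

  H_0: rank C_0 − rank ∂_1 = 13 − 11 = 2, and the invariant factors of ∂_1 are all 1, so H_0 = Z^2.
  H_1: rank ker ∂_1 − rank ∂_2 = (24 − 11) − 10 = 3, and ∂_2 has invariant factor 2 > 1, so H_1 = Z^3 ⊕ Z/2Z.
  H_2: rank ker ∂_2 − rank ∂_3 = (10 − 10) − 0 = 0, and there is no ∂_3, so H_2 = 0.

H_0 = Z^2,  H_1 = Z^3 ⊕ Z/2Z,  H_2 = 0.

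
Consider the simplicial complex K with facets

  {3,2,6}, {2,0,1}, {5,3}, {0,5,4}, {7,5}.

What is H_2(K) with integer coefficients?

H_2 ≅ 0.

We work with the vertex ordering 0 < 1 < 2 < 3 < 4 < 5 < 6 < 7. The simplices of K, each written with vertices in increasing order, are:

  0-simplices (8): [0], [1], [2], [3], [4], [5], [6], [7]
  1-simplices (11): [0,1], [0,2], [0,4], [0,5], [1,2], [2,3], [2,6], [3,5], [3,6], [4,5], [5,7]
  2-simplices (3): [0,1,2], [0,4,5], [2,3,6]

so the chain groups are C_0 ≅ Z^8, C_1 ≅ Z^11, C_2 ≅ Z^3.

The boundary map ∂_1: C_1 → C_0 sends each edge [p,q] (with p < q) to q − p. For instance
  ∂[5,7] = [7] − [5].
As a 8×11 matrix over Z this has rank 7, with invariant factors (1,1,1,1,1,1,1).

Boundary ∂_2: C_2 → C_1 maps a triangle to the signed sum of its edges. For instance
  ∂[0,1,2] = [1,2] − [0,2] + [0,1],
  ∂[2,3,6] = [3,6] − [2,6] + [2,3].
This gives a 11×3 integer matrix of rank 3; reducing to Smith normal form yields diagonal entries (1,1,1).

Now H_k = ker ∂_k / im ∂_{k+1}, so:

  H_2: rank ker ∂_2 − rank ∂_3 = (3 − 3) − 0 = 0, and there is no ∂_3, so H_2 = 0.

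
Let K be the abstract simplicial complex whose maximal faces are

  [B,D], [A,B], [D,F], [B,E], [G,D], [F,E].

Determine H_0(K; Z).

We work with the vertex ordering A < B < D < E < F < G. The simplices of K, each written with vertices in increasing order, are:

  0-simplices (6): A, B, D, E, F, G
  1-simplices (6): AB, BD, BE, DF, DG, EF

so the chain groups are C_0 ≅ Z^6, C_1 ≅ Z^6.

The boundary map ∂_1: C_1 → C_0 is given by ∂[p,q] = [q] − [p].
The 6×6 boundary matrix has rank 5 and Smith normal form diag(1,1,1,1,1).

Reading off H_k = ker ∂_k / im ∂_{k+1}:

  H_0: rank C_0 − rank ∂_1 = 6 − 5 = 1, and the invariant factors of ∂_1 are all 1, so H_0 ≅ Z.

H_0 ≅ Z.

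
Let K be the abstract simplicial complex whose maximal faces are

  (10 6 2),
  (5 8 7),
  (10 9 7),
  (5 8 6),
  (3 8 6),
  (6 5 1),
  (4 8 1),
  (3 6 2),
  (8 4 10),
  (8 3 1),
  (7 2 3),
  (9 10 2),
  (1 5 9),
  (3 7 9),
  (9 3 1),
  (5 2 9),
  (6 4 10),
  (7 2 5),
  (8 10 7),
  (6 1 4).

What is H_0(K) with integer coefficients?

Order the vertices as 1 < 2 < 3 < 4 < 5 < 6 < 7 < 8 < 9 < 10. Listing each simplex with vertices in this order, K has dimension 2 with simplices:

  0-simplices (10): [1], [2], [3], [4], [5], [6], [7], [8], [9], [10]
  1-simplices (30): (30 of them)
  2-simplices (20): (20 of them)

so the chain groups are C_0 ≅ Z^10, C_1 ≅ Z^30, C_2 ≅ Z^20.

The boundary map ∂_1: C_1 → C_0 maps an edge to its endpoints' difference, ∂[p,q] = q − p. For instance
  ∂[1,5] = [5] − [1].
The resulting 10×30 matrix has rank 9, and its Smith normal form has invariant factors (1,1,1,1,1,1,1,1,1).

Boundary ∂_2: C_2 → C_1 sends each 2-simplex [p,q,r] to [q,r] − [p,r] + [p,q]. For instance
  ∂[1,5,9] = [5,9] − [1,9] + [1,5],
  ∂[3,7,9] = [7,9] − [3,9] + [3,7].
The 30×20 boundary matrix has rank 20 and Smith normal form diag(1,1,1,1,1,1,1,1,1,1,1,1,1,1,1,1,1,1,1,2).

Computing H_k = (kernel of ∂_k) / (image of ∂_{k+1}):

  H_0: rank C_0 − rank ∂_1 = 10 − 9 = 1, and the invariant factors of ∂_1 are all 1, so H_0 ≅ Z.

(K is a triangulation of the Klein bottle.)

H_0 ≅ Z.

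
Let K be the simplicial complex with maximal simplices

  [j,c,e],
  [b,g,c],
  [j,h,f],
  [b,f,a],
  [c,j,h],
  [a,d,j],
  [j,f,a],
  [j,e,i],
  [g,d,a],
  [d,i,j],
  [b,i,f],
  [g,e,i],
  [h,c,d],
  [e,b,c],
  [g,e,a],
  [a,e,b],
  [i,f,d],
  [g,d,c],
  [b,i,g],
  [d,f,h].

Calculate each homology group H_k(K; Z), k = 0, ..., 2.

Take the total order a < b < c < d < e < f < g < h < i < j on the vertex set. Then K (dimension 2) consists of the simplices:

  0-simplices (10): a, b, c, d, e, f, g, h, i, j
  1-simplices (30): ab, ad, ae, af, ag, aj, bc, be, bf, bg, bi, cd, ce, cg, ch, cj, df, dg, dh, di, dj, eg, ei, ej, fh, fi, fj, gi, hj, ij
  2-simplices (20): abe, abf, adg, adj, aeg, afj, bce, bcg, bfi, bgi, cdg, cdh, cej, chj, dfh, dfi, dij, egi, eij, fhj

Hence C_0 ≅ Z^10, C_1 ≅ Z^30, C_2 ≅ Z^20.

∂_1: C_1 → C_0 is given by ∂[p,q] = [q] − [p]. For instance
  ∂gi = i − g.
As a 10×30 matrix over Z this has rank 9, with invariant factors (1,1,1,1,1,1,1,1,1).

The boundary map ∂_2: C_2 → C_1 sends each 2-simplex [p,q,r] to [q,r] − [p,r] + [p,q]. For instance
  ∂chj = hj − cj + ch,
  ∂bce = ce − be + bc.
This gives a 30×20 integer matrix of rank 20; reducing to Smith normal form yields diagonal entries (1,1,1,1,1,1,1,1,1,1,1,1,1,1,1,1,1,1,1,2).

Reading off H_k = ker ∂_k / im ∂_{k+1}:

  H_0: rank C_0 − rank ∂_1 = 10 − 9 = 1, and the invariant factors of ∂_1 are all 1, so H_0 ≅ Z.
  H_1: rank ker ∂_1 − rank ∂_2 = (30 − 9) − 20 = 1, and ∂_2 has invariant factor 2 > 1, so H_1 ≅ Z ⊕ Z/2Z.
  H_2: rank ker ∂_2 − rank ∂_3 = (20 − 20) − 0 = 0, and there is no ∂_3, so H_2 ≅ 0.

H_0 = Z,  H_1 = Z ⊕ Z/2Z,  H_2 = 0.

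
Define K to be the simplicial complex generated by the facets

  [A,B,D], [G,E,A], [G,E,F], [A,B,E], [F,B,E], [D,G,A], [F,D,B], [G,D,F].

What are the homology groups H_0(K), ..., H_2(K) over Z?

H_0 = Z,  H_1 = 0,  H_2 = Z.

Fix the vertex order A < B < D < E < F < G and write every simplex with vertices in increasing order. Then dim K = 2 and the simplices of K are:

  0-simplices (6): A, B, D, E, F, G
  1-simplices (12): AB, AD, AE, AG, BD, BE, BF, DF, DG, EF, EG, FG
  2-simplices (8): ABD, ABE, ADG, AEG, BDF, BEF, DFG, EFG

Hence C_0 ≅ Z^6, C_1 ≅ Z^12, C_2 ≅ Z^8.

Boundary ∂_1: C_1 → C_0 maps an edge to its endpoints' difference, ∂[p,q] = q − p.
The resulting 6×12 matrix has rank 5, and its Smith normal form has invariant factors (1,1,1,1,1).

∂_2: C_2 → C_1 maps a triangle to the signed sum of its edges. For instance
  ∂BDF = DF − BF + BD,
  ∂ABE = BE − AE + AB.
This gives a 12×8 integer matrix of rank 7; reducing to Smith normal form yields diagonal entries (1,1,1,1,1,1,1).

From H_k ≅ ker(∂_k) / im(∂_{k+1}) we obtain:

  H_0: rank C_0 − rank ∂_1 = 6 − 5 = 1, and the invariant factors of ∂_1 are all 1, so H_0 ≅ Z.
  H_1: rank ker ∂_1 − rank ∂_2 = (12 − 5) − 7 = 0, and the invariant factors of ∂_2 are all 1, so H_1 ≅ 0.
  H_2: rank ker ∂_2 − rank ∂_3 = (8 − 7) − 0 = 1, and there is no ∂_3, so H_2 ≅ Z.

As a check, the Euler characteristic is 6 − 12 + 8 = 2, which agrees with 1 − 0 + 1 = 2.
(K is a triangulation of the 2-sphere S^2.)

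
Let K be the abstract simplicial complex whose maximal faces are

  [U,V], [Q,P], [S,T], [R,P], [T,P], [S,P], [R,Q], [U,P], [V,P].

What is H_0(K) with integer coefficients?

Fix the vertex order P < Q < R < S < T < U < V and write every simplex with vertices in increasing order. Then dim K = 1 and the simplices of K are:

  0-simplices (7): P, Q, R, S, T, U, V
  1-simplices (9): PQ, PR, PS, PT, PU, PV, QR, ST, UV

giving chain groups C_0 ≅ Z^7, C_1 ≅ Z^9.

The boundary map ∂_1: C_1 → C_0 is given by ∂[p,q] = [q] − [p].
This gives a 7×9 integer matrix of rank 6; reducing to Smith normal form yields diagonal entries (1,1,1,1,1,1).

Computing H_k = (kernel of ∂_k) / (image of ∂_{k+1}):

  H_0: rank C_0 − rank ∂_1 = 7 − 6 = 1, and the invariant factors of ∂_1 are all 1, so H_0 ≅ Z.

H_0 = Z.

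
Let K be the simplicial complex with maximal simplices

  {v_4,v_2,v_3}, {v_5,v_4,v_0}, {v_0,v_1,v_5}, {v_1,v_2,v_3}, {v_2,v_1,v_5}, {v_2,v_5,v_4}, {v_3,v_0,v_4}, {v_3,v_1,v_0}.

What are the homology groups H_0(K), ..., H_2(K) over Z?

Order the vertices as v_0 < v_1 < v_2 < v_3 < v_4 < v_5. Listing each simplex with vertices in this order, K has dimension 2 with simplices:

  0-simplices (6): [v_0], [v_1], [v_2], [v_3], [v_4], [v_5]
  1-simplices (12): [v_0,v_1], [v_0,v_3], [v_0,v_4], [v_0,v_5], [v_1,v_2], [v_1,v_3], [v_1,v_5], [v_2,v_3], [v_2,v_4], [v_2,v_5], [v_3,v_4], [v_4,v_5]
  2-simplices (8): [v_0,v_1,v_3], [v_0,v_1,v_5], [v_0,v_3,v_4], [v_0,v_4,v_5], [v_1,v_2,v_3], [v_1,v_2,v_5], [v_2,v_3,v_4], [v_2,v_4,v_5]

Hence C_0 ≅ Z^6, C_1 ≅ Z^12, C_2 ≅ Z^8.

∂_1: C_1 → C_0 is given by ∂[p,q] = [q] − [p]. For instance
  ∂[v_1,v_3] = [v_3] − [v_1].
As a 6×12 matrix over Z this has rank 5, with invariant factors (1,1,1,1,1).

The boundary map ∂_2: C_2 → C_1 sends each 2-simplex [p,q,r] to [q,r] − [p,r] + [p,q]. For instance
  ∂[v_2,v_3,v_4] = [v_3,v_4] − [v_2,v_4] + [v_2,v_3],
  ∂[v_0,v_3,v_4] = [v_3,v_4] − [v_0,v_4] + [v_0,v_3].
The resulting 12×8 matrix has rank 7, and its Smith normal form has invariant factors (1,1,1,1,1,1,1).

Now H_k = ker ∂_k / im ∂_{k+1}, so:

  H_0: rank C_0 − rank ∂_1 = 6 − 5 = 1, and the invariant factors of ∂_1 are all 1, so H_0 = Z.
  H_1: rank ker ∂_1 − rank ∂_2 = (12 − 5) − 7 = 0, and the invariant factors of ∂_2 are all 1, so H_1 = 0.
  H_2: rank ker ∂_2 − rank ∂_3 = (8 − 7) − 0 = 1, and there is no ∂_3, so H_2 = Z.

As a check, the Euler characteristic is 6 − 12 + 8 = 2, which agrees with 1 − 0 + 1 = 2.

H_0 ≅ Z,  H_1 = 0,  H_2 ≅ Z.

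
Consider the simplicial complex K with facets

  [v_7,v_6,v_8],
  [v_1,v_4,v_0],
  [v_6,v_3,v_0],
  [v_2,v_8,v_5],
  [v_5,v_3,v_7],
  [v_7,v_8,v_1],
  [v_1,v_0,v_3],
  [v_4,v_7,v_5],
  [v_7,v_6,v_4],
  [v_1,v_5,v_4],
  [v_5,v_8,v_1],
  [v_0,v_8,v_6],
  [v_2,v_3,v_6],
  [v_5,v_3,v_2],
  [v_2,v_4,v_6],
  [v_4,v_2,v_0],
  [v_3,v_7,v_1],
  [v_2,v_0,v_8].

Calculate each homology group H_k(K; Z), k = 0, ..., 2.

H_0 ≅ Z,  H_1 ≅ Z ⊕ Z/2,  H_2 = 0.

Take the total order v_0 < v_1 < v_2 < v_3 < v_4 < v_5 < v_6 < v_7 < v_8 on the vertex set. Then K (dimension 2) consists of the simplices:

  0-simplices (9): [v_0], [v_1], [v_2], [v_3], [v_4], [v_5], [v_6], [v_7], [v_8]
  1-simplices (27): (27 of them)
  2-simplices (18): (18 of them)

so the chain groups are C_0 ≅ Z^9, C_1 ≅ Z^27, C_2 ≅ Z^18.

The boundary map ∂_1: C_1 → C_0 maps an edge to its endpoints' difference, ∂[p,q] = q − p.
The resulting 9×27 matrix has rank 8, and its Smith normal form has invariant factors (1,1,1,1,1,1,1,1).

The boundary map ∂_2: C_2 → C_1 sends each 2-simplex [p,q,r] to [q,r] − [p,r] + [p,q]. For instance
  ∂[v_4,v_5,v_7] = [v_5,v_7] − [v_4,v_7] + [v_4,v_5],
  ∂[v_0,v_6,v_8] = [v_6,v_8] − [v_0,v_8] + [v_0,v_6].
As a 27×18 matrix over Z this has rank 18, with invariant factors (1,1,1,1,1,1,1,1,1,1,1,1,1,1,1,1,1,2).

Computing H_k = (kernel of ∂_k) / (image of ∂_{k+1}):

  H_0: rank C_0 − rank ∂_1 = 9 − 8 = 1, and the invariant factors of ∂_1 are all 1, so H_0 = Z.
  H_1: rank ker ∂_1 − rank ∂_2 = (27 − 8) − 18 = 1, and ∂_2 has invariant factor 2 > 1, so H_1 = Z ⊕ Z/2.
  H_2: rank ker ∂_2 − rank ∂_3 = (18 − 18) − 0 = 0, and there is no ∂_3, so H_2 = 0.

(K is a triangulation of the Klein bottle.)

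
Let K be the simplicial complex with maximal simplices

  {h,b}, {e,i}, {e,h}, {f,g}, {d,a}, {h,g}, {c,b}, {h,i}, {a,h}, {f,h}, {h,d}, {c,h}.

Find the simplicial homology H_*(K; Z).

Fix the vertex order a < b < c < d < e < f < g < h < i and write every simplex with vertices in increasing order. Then dim K = 1 and the simplices of K are:

  0-simplices (9): a, b, c, d, e, f, g, h, i
  1-simplices (12): ad, ah, bc, bh, ch, dh, eh, ei, fg, fh, gh, hi

so the chain groups are C_0 ≅ Z^9, C_1 ≅ Z^12.

Boundary ∂_1: C_1 → C_0 is given by ∂[p,q] = [q] − [p].
As a 9×12 matrix over Z this has rank 8, with invariant factors (1,1,1,1,1,1,1,1).

Computing H_k = (kernel of ∂_k) / (image of ∂_{k+1}):

  H_0: rank C_0 − rank ∂_1 = 9 − 8 = 1, and the invariant factors of ∂_1 are all 1, so H_0 = Z.
  H_1: rank ker ∂_1 − rank ∂_2 = (12 − 8) − 0 = 4, and there is no ∂_2, so H_1 = Z^4.

As a check, the Euler characteristic is 9 − 12 = -3, which agrees with 1 − 4 = -3.

H_0 = Z,  H_1 = Z^4.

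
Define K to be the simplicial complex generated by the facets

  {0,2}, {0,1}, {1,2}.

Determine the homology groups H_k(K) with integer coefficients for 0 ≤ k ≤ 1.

We work with the vertex ordering 0 < 1 < 2. The simplices of K, each written with vertices in increasing order, are:

  0-simplices (3): [0], [1], [2]
  1-simplices (3): [0,1], [0,2], [1,2]

Hence C_0 ≅ Z^3, C_1 ≅ Z^3.

The boundary map ∂_1: C_1 → C_0 is given by ∂[p,q] = [q] − [p]. For instance
  ∂[0,2] = [2] − [0].
This gives a 3×3 integer matrix of rank 2; reducing to Smith normal form yields diagonal entries (1,1).

Now H_k = ker ∂_k / im ∂_{k+1}, so:

  H_0: rank C_0 − rank ∂_1 = 3 − 2 = 1, and the invariant factors of ∂_1 are all 1, so H_0 ≅ Z.
  H_1: rank ker ∂_1 − rank ∂_2 = (3 − 2) − 0 = 1, and there is no ∂_2, so H_1 ≅ Z.

As a check, the Euler characteristic is 3 − 3 = 0, which agrees with 1 − 1 = 0.

H_0 ≅ Z,  H_1 ≅ Z.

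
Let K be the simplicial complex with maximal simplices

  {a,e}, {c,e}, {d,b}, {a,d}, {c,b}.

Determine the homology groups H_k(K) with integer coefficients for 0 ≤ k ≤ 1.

H_0 = Z,  H_1 = Z.

Order the vertices as a < b < c < d < e. Listing each simplex with vertices in this order, K has dimension 1 with simplices:

  0-simplices (5): a, b, c, d, e
  1-simplices (5): ad, ae, bc, bd, ce

so the chain groups are C_0 ≅ Z^5, C_1 ≅ Z^5.

The boundary map ∂_1: C_1 → C_0 maps an edge to its endpoints' difference, ∂[p,q] = q − p. For instance
  ∂ae = e − a.
This gives a 5×5 integer matrix of rank 4; reducing to Smith normal form yields diagonal entries (1,1,1,1).

Reading off H_k = ker ∂_k / im ∂_{k+1}:

  H_0: rank C_0 − rank ∂_1 = 5 − 4 = 1, and the invariant factors of ∂_1 are all 1, so H_0 ≅ Z.
  H_1: rank ker ∂_1 − rank ∂_2 = (5 − 4) − 0 = 1, and there is no ∂_2, so H_1 ≅ Z.

(K is a triangulation of the circle S^1.)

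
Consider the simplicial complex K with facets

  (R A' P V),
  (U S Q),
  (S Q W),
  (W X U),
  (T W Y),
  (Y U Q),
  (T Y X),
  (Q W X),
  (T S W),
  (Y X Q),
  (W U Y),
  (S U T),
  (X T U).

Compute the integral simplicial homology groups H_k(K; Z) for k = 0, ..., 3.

K has 11 vertices, 24 edges, 16 triangles, 1 3-simplex.
rank ∂_0 = 0, rank ∂_1 = 9 ⇒ b_0 = 11 − 0 − 9 = 2; all invariant factors of ∂_1 are 1 so no torsion. So H_0 ≅ Z^2.
rank ∂_1 = 9, rank ∂_2 = 15 ⇒ b_1 = 24 − 9 − 15 = 0; ∂_2 has invariant factor(s) [2] giving torsion. So H_1 ≅ Z/2.
rank ∂_2 = 15, rank ∂_3 = 1 ⇒ b_2 = 16 − 15 − 1 = 0; all invariant factors of ∂_3 are 1 so no torsion. So H_2 ≅ 0.
rank ∂_3 = 1, rank ∂_4 = 0 ⇒ b_3 = 1 − 1 − 0 = 0. So H_3 ≅ 0.

H_0 ≅ Z^2,  H_1 ≅ Z/2,  H_2 = 0,  H_3 = 0.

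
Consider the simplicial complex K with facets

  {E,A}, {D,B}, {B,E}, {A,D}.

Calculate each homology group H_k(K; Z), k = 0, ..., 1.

Take the total order A < B < D < E on the vertex set. Then K (dimension 1) consists of the simplices:

  0-simplices (4): A, B, D, E
  1-simplices (4): AD, AE, BD, BE

Hence C_0 ≅ Z^4, C_1 ≅ Z^4.

Boundary ∂_1: C_1 → C_0 maps an edge to its endpoints' difference, ∂[p,q] = q − p. For instance
  ∂AD = D − A.
This gives a 4×4 integer matrix of rank 3; reducing to Smith normal form yields diagonal entries (1,1,1).

Computing H_k = (kernel of ∂_k) / (image of ∂_{k+1}):

  H_0: rank C_0 − rank ∂_1 = 4 − 3 = 1, and the invariant factors of ∂_1 are all 1, so H_0 ≅ Z.
  H_1: rank ker ∂_1 − rank ∂_2 = (4 − 3) − 0 = 1, and there is no ∂_2, so H_1 ≅ Z.

H_0 = Z,  H_1 = Z.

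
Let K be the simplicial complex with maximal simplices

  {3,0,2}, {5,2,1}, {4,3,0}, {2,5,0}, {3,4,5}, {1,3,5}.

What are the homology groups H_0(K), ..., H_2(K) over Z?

Order the vertices as 0 < 1 < 2 < 3 < 4 < 5. Listing each simplex with vertices in this order, K has dimension 2 with simplices:

  0-simplices (6): [0], [1], [2], [3], [4], [5]
  1-simplices (12): [0,2], [0,3], [0,4], [0,5], [1,2], [1,3], [1,5], [2,3], [2,5], [3,4], [3,5], [4,5]
  2-simplices (6): [0,2,3], [0,2,5], [0,3,4], [1,2,5], [1,3,5], [3,4,5]

so the chain groups are C_0 ≅ Z^6, C_1 ≅ Z^12, C_2 ≅ Z^6.

The boundary map ∂_1: C_1 → C_0 is given by ∂[p,q] = [q] − [p]. For instance
  ∂[0,3] = [3] − [0].
The resulting 6×12 matrix has rank 5, and its Smith normal form has invariant factors (1,1,1,1,1).

Boundary ∂_2: C_2 → C_1 sends each 2-simplex [p,q,r] to [q,r] − [p,r] + [p,q]. For instance
  ∂[0,2,3] = [2,3] − [0,3] + [0,2],
  ∂[3,4,5] = [4,5] − [3,5] + [3,4].
This gives a 12×6 integer matrix of rank 6; reducing to Smith normal form yields diagonal entries (1,1,1,1,1,1).

Now H_k = ker ∂_k / im ∂_{k+1}, so:

  H_0: rank C_0 − rank ∂_1 = 6 − 5 = 1, and the invariant factors of ∂_1 are all 1, so H_0 = Z.
  H_1: rank ker ∂_1 − rank ∂_2 = (12 − 5) − 6 = 1, and the invariant factors of ∂_2 are all 1, so H_1 = Z.
  H_2: rank ker ∂_2 − rank ∂_3 = (6 − 6) − 0 = 0, and there is no ∂_3, so H_2 = 0.

As a check, the Euler characteristic is 6 − 12 + 6 = 0, which agrees with 1 − 1 + 0 = 0.

H_0 ≅ Z,  H_1 ≅ Z,  H_2 = 0.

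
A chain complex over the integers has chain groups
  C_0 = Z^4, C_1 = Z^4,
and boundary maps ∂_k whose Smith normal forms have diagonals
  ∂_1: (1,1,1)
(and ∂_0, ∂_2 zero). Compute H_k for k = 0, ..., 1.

H_0 ≅ Z,  H_1 ≅ Z.

H_0: b_0 = 4 − 0 − 3 = 1; torsion from ∂_1 factors > 1: none. So H_0 ≅ Z.
H_1: b_1 = 4 − 3 − 0 = 1; torsion from ∂_2 factors > 1: none. So H_1 ≅ Z.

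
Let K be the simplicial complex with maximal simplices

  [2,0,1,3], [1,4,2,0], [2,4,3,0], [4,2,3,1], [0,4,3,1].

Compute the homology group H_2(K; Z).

H_2 ≅ 0.

K has 5 vertices, 10 edges, 10 triangles, 5 3-simplices.
rank ∂_2 = 6, rank ∂_3 = 4 ⇒ b_2 = 10 − 6 − 4 = 0; all invariant factors of ∂_3 are 1 so no torsion. So H_2 ≅ 0.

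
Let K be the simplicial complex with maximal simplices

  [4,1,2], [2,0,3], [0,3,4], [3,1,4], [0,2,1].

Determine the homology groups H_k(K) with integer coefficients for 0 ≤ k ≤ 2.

H_0 = Z,  H_1 = Z,  H_2 = 0.

Take the total order 0 < 1 < 2 < 3 < 4 on the vertex set. Then K (dimension 2) consists of the simplices:

  0-simplices (5): [0], [1], [2], [3], [4]
  1-simplices (10): [0,1], [0,2], [0,3], [0,4], [1,2], [1,3], [1,4], [2,3], [2,4], [3,4]
  2-simplices (5): [0,1,2], [0,2,3], [0,3,4], [1,2,4], [1,3,4]

Hence C_0 ≅ Z^5, C_1 ≅ Z^10, C_2 ≅ Z^5.

Boundary ∂_1: C_1 → C_0 is given by ∂[p,q] = [q] − [p]. For instance
  ∂[0,2] = [2] − [0].
The resulting 5×10 matrix has rank 4, and its Smith normal form has invariant factors (1,1,1,1).

The boundary map ∂_2: C_2 → C_1 acts by ∂[p,q,r] = [q,r] − [p,r] + [p,q]. For instance
  ∂[1,2,4] = [2,4] − [1,4] + [1,2],
  ∂[1,3,4] = [3,4] − [1,4] + [1,3].
As a 10×5 matrix over Z this has rank 5, with invariant factors (1,1,1,1,1).

Computing H_k = (kernel of ∂_k) / (image of ∂_{k+1}):

  H_0: rank C_0 − rank ∂_1 = 5 − 4 = 1, and the invariant factors of ∂_1 are all 1, so H_0 ≅ Z.
  H_1: rank ker ∂_1 − rank ∂_2 = (10 − 4) − 5 = 1, and the invariant factors of ∂_2 are all 1, so H_1 ≅ Z.
  H_2: rank ker ∂_2 − rank ∂_3 = (5 − 5) − 0 = 0, and there is no ∂_3, so H_2 ≅ 0.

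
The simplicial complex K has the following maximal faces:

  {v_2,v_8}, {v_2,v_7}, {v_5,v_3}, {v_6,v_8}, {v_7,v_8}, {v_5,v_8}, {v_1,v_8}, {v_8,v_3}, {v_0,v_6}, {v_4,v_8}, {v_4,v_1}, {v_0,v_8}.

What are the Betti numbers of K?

b_0 = 1, b_1 = 4.

Take the total order v_0 < v_1 < v_2 < v_3 < v_4 < v_5 < v_6 < v_7 < v_8 on the vertex set. Then K (dimension 1) consists of the simplices:

  0-simplices (9): [v_0], [v_1], [v_2], [v_3], [v_4], [v_5], [v_6], [v_7], [v_8]
  1-simplices (12): [v_0,v_6], [v_0,v_8], [v_1,v_4], [v_1,v_8], [v_2,v_7], [v_2,v_8], [v_3,v_5], [v_3,v_8], [v_4,v_8], [v_5,v_8], [v_6,v_8], [v_7,v_8]

so the chain groups are C_0 ≅ Z^9, C_1 ≅ Z^12.

Boundary ∂_1: C_1 → C_0 is given by ∂[p,q] = [q] − [p].
The 9×12 boundary matrix has rank 8 and Smith normal form diag(1,1,1,1,1,1,1,1).

Now H_k = ker ∂_k / im ∂_{k+1}, so:

  H_0: rank C_0 − rank ∂_1 = 9 − 8 = 1, and the invariant factors of ∂_1 are all 1, so H_0 ≅ Z.
  H_1: rank ker ∂_1 − rank ∂_2 = (12 − 8) − 0 = 4, and there is no ∂_2, so H_1 ≅ Z^4.

As a check, the Euler characteristic is 9 − 12 = -3, which agrees with 1 − 4 = -3.
(K is a triangulation of a wedge of 4 circles.)

Hence the Betti numbers are b_0 = 1, b_1 = 4.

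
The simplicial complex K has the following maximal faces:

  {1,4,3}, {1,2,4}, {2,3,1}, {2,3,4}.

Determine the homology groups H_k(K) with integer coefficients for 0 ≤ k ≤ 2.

H_0 ≅ Z,  H_1 = 0,  H_2 ≅ Z.

Fix the vertex order 1 < 2 < 3 < 4 and write every simplex with vertices in increasing order. Then dim K = 2 and the simplices of K are:

  0-simplices (4): [1], [2], [3], [4]
  1-simplices (6): [1,2], [1,3], [1,4], [2,3], [2,4], [3,4]
  2-simplices (4): [1,2,3], [1,2,4], [1,3,4], [2,3,4]

giving chain groups C_0 ≅ Z^4, C_1 ≅ Z^6, C_2 ≅ Z^4.

The boundary map ∂_1: C_1 → C_0 sends each edge [p,q] (with p < q) to q − p. For instance
  ∂[2,4] = [4] − [2].
The resulting 4×6 matrix has rank 3, and its Smith normal form has invariant factors (1,1,1).

The boundary map ∂_2: C_2 → C_1 sends each 2-simplex [p,q,r] to [q,r] − [p,r] + [p,q]. For instance
  ∂[1,2,4] = [2,4] − [1,4] + [1,2],
  ∂[1,3,4] = [3,4] − [1,4] + [1,3].
The 6×4 boundary matrix has rank 3 and Smith normal form diag(1,1,1).

Reading off H_k = ker ∂_k / im ∂_{k+1}:

  H_0: rank C_0 − rank ∂_1 = 4 − 3 = 1, and the invariant factors of ∂_1 are all 1, so H_0 ≅ Z.
  H_1: rank ker ∂_1 − rank ∂_2 = (6 − 3) − 3 = 0, and the invariant factors of ∂_2 are all 1, so H_1 ≅ 0.
  H_2: rank ker ∂_2 − rank ∂_3 = (4 − 3) − 0 = 1, and there is no ∂_3, so H_2 ≅ Z.

(K is a triangulation of the 2-sphere S^2.)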